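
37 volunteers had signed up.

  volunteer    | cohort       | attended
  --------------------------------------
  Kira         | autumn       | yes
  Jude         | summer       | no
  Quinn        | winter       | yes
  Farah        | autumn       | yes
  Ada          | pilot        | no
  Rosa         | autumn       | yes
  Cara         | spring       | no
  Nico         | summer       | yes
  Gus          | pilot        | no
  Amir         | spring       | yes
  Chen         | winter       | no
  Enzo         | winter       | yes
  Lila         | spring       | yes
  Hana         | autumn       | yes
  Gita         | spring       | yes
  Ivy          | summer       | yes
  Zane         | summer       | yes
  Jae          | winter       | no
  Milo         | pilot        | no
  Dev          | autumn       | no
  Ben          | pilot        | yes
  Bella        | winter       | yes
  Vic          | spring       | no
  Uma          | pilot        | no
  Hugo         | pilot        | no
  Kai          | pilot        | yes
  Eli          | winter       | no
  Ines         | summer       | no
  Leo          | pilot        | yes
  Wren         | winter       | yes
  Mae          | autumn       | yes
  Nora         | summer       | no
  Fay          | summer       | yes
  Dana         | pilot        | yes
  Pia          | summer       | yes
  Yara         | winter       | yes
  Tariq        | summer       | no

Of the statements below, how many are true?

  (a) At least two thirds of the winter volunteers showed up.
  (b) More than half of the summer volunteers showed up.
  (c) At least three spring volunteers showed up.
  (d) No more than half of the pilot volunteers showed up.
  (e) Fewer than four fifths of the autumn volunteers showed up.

3

(a) winter: |A| = 8, |A ∩ B| = 5; needs |A ∩ B| / |A| ≥ 2/3 — false.
(b) summer: |A| = 9, |A ∩ B| = 5; needs |A ∩ B| > |A ∖ B| — true.
(c) spring: |A| = 5, |A ∩ B| = 3; needs |A ∩ B| ≥ 3 — true.
(d) pilot: |A| = 9, |A ∩ B| = 4; needs |A ∩ B| ≤ |A ∖ B| — true.
(e) autumn: |A| = 6, |A ∩ B| = 5; needs |A ∩ B| / |A| < 4/5 — false.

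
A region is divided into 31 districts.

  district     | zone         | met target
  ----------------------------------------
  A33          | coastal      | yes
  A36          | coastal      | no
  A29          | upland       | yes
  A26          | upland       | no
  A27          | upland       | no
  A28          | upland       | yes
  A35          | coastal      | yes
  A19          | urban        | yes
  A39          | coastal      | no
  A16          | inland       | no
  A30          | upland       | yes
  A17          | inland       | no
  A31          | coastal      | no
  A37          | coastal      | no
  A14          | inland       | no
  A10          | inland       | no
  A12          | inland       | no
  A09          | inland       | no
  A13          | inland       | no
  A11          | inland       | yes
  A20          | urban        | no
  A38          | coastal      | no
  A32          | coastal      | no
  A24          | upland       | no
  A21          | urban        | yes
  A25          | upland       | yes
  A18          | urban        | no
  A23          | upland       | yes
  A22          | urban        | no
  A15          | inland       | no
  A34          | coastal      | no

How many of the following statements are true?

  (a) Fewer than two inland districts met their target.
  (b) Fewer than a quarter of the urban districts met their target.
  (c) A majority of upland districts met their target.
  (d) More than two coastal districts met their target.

2

(a) inland: |A| = 9, |A ∩ B| = 1; needs |A ∩ B| < 2 — true.
(b) urban: |A| = 5, |A ∩ B| = 2; needs |A ∩ B| / |A| < 1/4 — false.
(c) upland: |A| = 8, |A ∩ B| = 5; needs |A ∩ B| > |A ∖ B| — true.
(d) coastal: |A| = 9, |A ∩ B| = 2; needs |A ∩ B| > 2 — false.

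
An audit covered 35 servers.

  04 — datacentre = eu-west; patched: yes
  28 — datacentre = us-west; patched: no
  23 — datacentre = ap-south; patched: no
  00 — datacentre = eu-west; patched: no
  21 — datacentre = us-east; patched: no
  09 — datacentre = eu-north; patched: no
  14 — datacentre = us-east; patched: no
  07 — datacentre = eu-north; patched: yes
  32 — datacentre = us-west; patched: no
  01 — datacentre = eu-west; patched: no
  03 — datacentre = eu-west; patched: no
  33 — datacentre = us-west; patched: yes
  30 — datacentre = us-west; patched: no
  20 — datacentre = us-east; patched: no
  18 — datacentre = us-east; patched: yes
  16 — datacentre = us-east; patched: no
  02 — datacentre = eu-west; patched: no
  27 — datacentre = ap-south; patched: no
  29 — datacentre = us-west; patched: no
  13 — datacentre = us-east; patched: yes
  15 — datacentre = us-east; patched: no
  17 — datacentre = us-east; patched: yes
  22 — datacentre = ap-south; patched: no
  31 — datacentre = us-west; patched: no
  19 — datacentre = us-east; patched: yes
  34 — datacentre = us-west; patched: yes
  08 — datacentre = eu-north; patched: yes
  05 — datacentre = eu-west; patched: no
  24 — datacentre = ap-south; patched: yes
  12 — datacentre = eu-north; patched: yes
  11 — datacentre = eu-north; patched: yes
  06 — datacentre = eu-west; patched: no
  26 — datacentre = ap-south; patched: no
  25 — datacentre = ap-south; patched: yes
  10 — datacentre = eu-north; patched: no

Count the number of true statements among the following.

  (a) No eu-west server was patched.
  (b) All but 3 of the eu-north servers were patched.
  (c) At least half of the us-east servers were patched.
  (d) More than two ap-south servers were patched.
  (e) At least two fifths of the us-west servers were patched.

(a) eu-west: |A| = 7, |A ∩ B| = 1; needs A ∩ B = ∅ (|A ∩ B| = 0) — false.
(b) eu-north: |A| = 6, |A ∩ B| = 4; needs |A ∖ B| = 3 — false.
(c) us-east: |A| = 9, |A ∩ B| = 4; needs |A ∩ B| ≥ |A ∖ B| — false.
(d) ap-south: |A| = 6, |A ∩ B| = 2; needs |A ∩ B| > 2 — false.
(e) us-west: |A| = 7, |A ∩ B| = 2; needs |A ∩ B| / |A| ≥ 2/5 — false.

0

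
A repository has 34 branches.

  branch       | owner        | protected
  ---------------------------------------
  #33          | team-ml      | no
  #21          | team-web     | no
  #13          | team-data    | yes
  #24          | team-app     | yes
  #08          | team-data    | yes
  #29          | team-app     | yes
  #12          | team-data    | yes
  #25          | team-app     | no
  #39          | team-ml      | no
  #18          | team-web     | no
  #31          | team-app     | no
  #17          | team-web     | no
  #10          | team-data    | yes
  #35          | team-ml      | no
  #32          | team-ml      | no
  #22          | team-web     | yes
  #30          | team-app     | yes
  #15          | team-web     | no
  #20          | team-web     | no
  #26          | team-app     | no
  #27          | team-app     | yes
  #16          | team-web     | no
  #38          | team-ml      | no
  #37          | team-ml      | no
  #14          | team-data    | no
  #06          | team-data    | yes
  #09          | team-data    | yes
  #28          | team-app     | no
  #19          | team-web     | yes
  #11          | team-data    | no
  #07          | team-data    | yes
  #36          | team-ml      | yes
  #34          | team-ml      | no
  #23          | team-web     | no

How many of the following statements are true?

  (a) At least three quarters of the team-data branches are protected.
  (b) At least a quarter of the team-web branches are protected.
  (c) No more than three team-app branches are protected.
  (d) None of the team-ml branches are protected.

1

(a) team-data: |A| = 9, |A ∩ B| = 7; needs |A ∩ B| / |A| ≥ 3/4 — true.
(b) team-web: |A| = 9, |A ∩ B| = 2; needs |A ∩ B| / |A| ≥ 1/4 — false.
(c) team-app: |A| = 8, |A ∩ B| = 4; needs |A ∩ B| ≤ 3 — false.
(d) team-ml: |A| = 8, |A ∩ B| = 1; needs A ∩ B = ∅ (|A ∩ B| = 0) — false.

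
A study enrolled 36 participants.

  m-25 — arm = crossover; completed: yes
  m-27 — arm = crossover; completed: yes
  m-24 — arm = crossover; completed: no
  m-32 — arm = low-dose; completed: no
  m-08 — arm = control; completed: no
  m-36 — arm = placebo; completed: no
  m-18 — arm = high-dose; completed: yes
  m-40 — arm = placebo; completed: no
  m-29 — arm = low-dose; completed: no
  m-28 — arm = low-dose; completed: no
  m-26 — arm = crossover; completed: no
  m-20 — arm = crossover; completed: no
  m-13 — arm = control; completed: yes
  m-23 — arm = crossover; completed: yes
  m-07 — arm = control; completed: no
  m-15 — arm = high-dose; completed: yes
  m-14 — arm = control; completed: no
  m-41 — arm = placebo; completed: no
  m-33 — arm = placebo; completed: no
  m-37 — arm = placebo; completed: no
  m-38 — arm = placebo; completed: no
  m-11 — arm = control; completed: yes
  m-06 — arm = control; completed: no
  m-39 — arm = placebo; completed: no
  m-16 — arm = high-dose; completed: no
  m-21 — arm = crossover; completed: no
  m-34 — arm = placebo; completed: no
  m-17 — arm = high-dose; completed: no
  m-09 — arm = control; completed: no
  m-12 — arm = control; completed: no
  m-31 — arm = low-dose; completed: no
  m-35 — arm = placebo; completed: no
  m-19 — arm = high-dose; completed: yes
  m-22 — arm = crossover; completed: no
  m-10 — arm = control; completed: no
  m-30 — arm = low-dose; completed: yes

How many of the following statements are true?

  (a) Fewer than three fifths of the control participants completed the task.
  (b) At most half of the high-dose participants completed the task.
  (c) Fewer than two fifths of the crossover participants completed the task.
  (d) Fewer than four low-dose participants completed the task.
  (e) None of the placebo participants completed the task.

(a) control: |A| = 9, |A ∩ B| = 2; needs |A ∩ B| / |A| < 3/5 — true.
(b) high-dose: |A| = 5, |A ∩ B| = 3; needs |A ∩ B| ≤ |A ∖ B| — false.
(c) crossover: |A| = 8, |A ∩ B| = 3; needs |A ∩ B| / |A| < 2/5 — true.
(d) low-dose: |A| = 5, |A ∩ B| = 1; needs |A ∩ B| < 4 — true.
(e) placebo: |A| = 9, |A ∩ B| = 0; needs A ∩ B = ∅ (|A ∩ B| = 0) — true.

4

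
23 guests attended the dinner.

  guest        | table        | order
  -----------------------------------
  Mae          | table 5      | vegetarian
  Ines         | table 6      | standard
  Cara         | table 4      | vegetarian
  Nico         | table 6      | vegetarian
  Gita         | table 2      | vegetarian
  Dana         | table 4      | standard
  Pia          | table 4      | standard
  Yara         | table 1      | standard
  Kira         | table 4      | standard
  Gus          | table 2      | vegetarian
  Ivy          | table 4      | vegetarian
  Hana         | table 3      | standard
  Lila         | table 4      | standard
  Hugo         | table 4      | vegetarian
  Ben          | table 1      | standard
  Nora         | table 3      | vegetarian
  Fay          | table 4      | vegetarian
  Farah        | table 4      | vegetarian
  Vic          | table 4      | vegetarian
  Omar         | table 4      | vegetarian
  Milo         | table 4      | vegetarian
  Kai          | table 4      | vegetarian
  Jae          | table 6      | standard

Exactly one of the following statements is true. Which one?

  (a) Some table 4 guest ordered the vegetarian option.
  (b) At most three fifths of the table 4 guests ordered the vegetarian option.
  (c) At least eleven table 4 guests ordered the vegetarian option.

(a)

|A| = 13, |A ∩ B| = 9, |A ∖ B| = 4.
(a) requires A ∩ B ≠ ∅ (|A ∩ B| ≥ 1): true.
(b) requires |A ∩ B| / |A| ≤ 3/5: false.
(c) requires |A ∩ B| ≥ 11: false.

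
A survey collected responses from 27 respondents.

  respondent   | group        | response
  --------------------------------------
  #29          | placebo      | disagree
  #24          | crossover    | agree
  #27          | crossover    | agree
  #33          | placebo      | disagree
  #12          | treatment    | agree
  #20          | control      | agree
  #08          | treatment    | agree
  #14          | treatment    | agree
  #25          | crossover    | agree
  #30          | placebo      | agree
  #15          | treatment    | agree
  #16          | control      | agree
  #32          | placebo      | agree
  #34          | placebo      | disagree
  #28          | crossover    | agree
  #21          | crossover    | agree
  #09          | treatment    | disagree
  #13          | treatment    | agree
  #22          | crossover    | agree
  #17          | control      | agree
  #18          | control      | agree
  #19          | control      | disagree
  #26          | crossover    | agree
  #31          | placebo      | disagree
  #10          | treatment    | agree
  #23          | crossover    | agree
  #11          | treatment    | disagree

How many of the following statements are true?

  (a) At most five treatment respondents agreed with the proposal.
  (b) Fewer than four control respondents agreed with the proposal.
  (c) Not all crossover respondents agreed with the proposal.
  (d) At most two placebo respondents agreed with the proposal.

(a) treatment: |A| = 8, |A ∩ B| = 6; needs |A ∩ B| ≤ 5 — false.
(b) control: |A| = 5, |A ∩ B| = 4; needs |A ∩ B| < 4 — false.
(c) crossover: |A| = 8, |A ∩ B| = 8; needs A ⊄ B (|A ∖ B| ≥ 1) — false.
(d) placebo: |A| = 6, |A ∩ B| = 2; needs |A ∩ B| ≤ 2 — true.

1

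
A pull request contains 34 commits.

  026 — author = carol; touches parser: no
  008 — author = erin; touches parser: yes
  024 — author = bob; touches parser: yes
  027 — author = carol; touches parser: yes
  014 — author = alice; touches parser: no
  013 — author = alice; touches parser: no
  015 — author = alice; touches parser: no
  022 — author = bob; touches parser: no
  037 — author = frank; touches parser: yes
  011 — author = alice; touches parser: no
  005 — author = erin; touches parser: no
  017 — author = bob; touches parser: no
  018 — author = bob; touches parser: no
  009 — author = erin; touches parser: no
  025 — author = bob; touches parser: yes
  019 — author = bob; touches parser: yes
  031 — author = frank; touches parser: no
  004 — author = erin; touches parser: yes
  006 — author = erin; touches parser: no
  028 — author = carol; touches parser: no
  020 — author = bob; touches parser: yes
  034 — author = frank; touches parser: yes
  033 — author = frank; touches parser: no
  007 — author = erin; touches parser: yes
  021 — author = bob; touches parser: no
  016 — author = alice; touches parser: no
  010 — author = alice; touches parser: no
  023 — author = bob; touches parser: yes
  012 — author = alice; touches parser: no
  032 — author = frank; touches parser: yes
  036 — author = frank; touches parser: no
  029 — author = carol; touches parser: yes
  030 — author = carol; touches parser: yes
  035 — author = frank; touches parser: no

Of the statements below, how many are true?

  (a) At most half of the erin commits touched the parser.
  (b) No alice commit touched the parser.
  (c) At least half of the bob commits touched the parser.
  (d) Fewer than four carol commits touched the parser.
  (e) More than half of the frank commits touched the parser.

(a) erin: |A| = 6, |A ∩ B| = 3; needs |A ∩ B| ≤ |A ∖ B| — true.
(b) alice: |A| = 7, |A ∩ B| = 0; needs A ∩ B = ∅ (|A ∩ B| = 0) — true.
(c) bob: |A| = 9, |A ∩ B| = 5; needs |A ∩ B| ≥ |A ∖ B| — true.
(d) carol: |A| = 5, |A ∩ B| = 3; needs |A ∩ B| < 4 — true.
(e) frank: |A| = 7, |A ∩ B| = 3; needs |A ∩ B| > |A ∖ B| — false.

4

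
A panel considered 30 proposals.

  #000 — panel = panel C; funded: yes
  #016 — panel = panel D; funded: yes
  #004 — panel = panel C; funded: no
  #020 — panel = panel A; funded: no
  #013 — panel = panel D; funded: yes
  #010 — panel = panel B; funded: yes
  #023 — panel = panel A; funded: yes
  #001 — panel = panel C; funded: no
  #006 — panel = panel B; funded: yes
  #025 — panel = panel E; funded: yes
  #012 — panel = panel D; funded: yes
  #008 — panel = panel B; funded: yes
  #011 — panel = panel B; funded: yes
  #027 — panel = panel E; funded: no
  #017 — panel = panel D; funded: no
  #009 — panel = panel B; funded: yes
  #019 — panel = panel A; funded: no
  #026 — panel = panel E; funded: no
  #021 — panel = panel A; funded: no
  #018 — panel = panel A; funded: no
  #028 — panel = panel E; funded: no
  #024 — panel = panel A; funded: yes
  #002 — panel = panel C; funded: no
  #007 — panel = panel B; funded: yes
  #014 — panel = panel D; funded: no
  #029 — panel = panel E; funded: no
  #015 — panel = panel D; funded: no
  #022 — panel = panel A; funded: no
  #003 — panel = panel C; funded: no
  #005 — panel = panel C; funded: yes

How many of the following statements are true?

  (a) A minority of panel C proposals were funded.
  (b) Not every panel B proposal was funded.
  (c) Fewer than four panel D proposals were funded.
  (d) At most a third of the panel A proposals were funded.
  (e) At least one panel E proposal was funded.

(a) panel C: |A| = 6, |A ∩ B| = 2; needs |A ∩ B| < |A ∖ B| — true.
(b) panel B: |A| = 6, |A ∩ B| = 6; needs A ⊄ B (|A ∖ B| ≥ 1) — false.
(c) panel D: |A| = 6, |A ∩ B| = 3; needs |A ∩ B| < 4 — true.
(d) panel A: |A| = 7, |A ∩ B| = 2; needs |A ∩ B| / |A| ≤ 1/3 — true.
(e) panel E: |A| = 5, |A ∩ B| = 1; needs A ∩ B ≠ ∅ (|A ∩ B| ≥ 1) — true.

4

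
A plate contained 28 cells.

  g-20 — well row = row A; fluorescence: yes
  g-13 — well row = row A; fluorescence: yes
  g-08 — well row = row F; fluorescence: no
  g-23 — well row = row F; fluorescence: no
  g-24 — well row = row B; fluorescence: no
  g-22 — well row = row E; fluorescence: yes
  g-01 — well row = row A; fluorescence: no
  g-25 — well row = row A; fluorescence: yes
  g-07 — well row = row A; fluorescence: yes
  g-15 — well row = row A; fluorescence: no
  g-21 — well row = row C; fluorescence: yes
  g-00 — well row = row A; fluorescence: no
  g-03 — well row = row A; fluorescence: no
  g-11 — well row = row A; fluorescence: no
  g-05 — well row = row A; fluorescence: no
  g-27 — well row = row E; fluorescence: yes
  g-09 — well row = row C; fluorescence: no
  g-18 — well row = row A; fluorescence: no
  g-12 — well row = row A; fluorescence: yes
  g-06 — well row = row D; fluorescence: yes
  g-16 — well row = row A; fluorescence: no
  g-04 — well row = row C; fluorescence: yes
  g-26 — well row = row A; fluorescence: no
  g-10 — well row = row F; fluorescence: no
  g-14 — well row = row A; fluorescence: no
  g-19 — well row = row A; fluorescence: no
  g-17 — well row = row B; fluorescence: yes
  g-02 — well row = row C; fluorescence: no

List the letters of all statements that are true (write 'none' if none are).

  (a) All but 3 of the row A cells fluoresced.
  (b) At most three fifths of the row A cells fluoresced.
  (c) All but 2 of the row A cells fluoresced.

(b)

|A| = 16, |A ∩ B| = 5, |A ∖ B| = 11.
(a) |A ∖ B| = 3: fails.
(b) |A ∩ B| / |A| ≤ 3/5: holds.
(c) |A ∖ B| = 2: fails.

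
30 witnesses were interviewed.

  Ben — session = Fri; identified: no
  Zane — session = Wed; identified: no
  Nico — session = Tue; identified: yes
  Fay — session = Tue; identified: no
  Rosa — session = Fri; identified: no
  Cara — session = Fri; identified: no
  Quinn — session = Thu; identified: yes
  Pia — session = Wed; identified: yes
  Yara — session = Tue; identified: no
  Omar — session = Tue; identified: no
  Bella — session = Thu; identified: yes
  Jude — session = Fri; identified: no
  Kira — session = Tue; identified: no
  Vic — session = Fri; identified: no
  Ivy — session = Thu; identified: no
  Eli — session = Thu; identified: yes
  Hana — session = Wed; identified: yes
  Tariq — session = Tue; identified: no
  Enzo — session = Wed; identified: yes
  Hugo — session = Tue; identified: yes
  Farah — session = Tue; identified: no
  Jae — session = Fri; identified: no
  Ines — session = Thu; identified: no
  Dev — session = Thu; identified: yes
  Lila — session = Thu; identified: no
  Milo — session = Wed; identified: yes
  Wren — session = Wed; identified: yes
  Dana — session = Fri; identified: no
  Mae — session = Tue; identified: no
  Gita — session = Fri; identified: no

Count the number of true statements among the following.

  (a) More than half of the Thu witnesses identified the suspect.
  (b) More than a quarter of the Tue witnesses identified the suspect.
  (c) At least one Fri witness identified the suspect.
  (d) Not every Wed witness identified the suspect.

2

(a) Thu: |A| = 7, |A ∩ B| = 4; needs |A ∩ B| > |A ∖ B| — true.
(b) Tue: |A| = 9, |A ∩ B| = 2; needs |A ∩ B| / |A| > 1/4 — false.
(c) Fri: |A| = 8, |A ∩ B| = 0; needs A ∩ B ≠ ∅ (|A ∩ B| ≥ 1) — false.
(d) Wed: |A| = 6, |A ∩ B| = 5; needs A ⊄ B (|A ∖ B| ≥ 1) — true.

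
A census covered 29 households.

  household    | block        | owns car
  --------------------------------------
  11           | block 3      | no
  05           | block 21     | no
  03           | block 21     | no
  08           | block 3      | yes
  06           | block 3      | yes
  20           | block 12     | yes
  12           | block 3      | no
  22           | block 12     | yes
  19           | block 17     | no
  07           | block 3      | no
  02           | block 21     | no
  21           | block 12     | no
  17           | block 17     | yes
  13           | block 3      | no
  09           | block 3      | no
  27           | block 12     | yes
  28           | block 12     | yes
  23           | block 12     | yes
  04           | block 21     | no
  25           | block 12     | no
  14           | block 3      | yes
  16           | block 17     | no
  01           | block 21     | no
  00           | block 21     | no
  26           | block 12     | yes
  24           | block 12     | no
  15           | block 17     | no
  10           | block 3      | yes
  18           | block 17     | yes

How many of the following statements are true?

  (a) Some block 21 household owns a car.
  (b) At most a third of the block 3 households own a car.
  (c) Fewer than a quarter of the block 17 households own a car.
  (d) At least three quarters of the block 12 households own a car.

(a) block 21: |A| = 6, |A ∩ B| = 0; needs A ∩ B ≠ ∅ (|A ∩ B| ≥ 1) — false.
(b) block 3: |A| = 9, |A ∩ B| = 4; needs |A ∩ B| / |A| ≤ 1/3 — false.
(c) block 17: |A| = 5, |A ∩ B| = 2; needs |A ∩ B| / |A| < 1/4 — false.
(d) block 12: |A| = 9, |A ∩ B| = 6; needs |A ∩ B| / |A| ≥ 3/4 — false.

0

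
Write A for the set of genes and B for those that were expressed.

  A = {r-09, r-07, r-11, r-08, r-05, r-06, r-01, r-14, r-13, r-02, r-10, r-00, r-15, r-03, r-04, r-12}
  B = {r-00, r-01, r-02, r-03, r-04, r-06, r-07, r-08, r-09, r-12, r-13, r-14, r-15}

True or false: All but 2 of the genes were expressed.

Truth condition: |A ∖ B| = 2.
|A| = 16, |A ∩ B| = 13, |A ∖ B| = 3.
|A ∖ B| = 3, so the statement is false.

False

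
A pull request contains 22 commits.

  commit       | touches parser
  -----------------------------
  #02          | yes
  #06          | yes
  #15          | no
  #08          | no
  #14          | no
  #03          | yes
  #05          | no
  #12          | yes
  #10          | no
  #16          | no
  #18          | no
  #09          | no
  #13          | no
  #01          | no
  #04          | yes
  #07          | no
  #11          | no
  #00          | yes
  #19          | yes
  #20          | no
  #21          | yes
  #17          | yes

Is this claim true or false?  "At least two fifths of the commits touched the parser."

The determiner here denotes the relation: |A ∩ B| / |A| ≥ 2/5.
|A| = 22, |A ∩ B| = 9, |A ∖ B| = 13.
|A ∩ B|/|A| = 9/22, so the statement is true.

True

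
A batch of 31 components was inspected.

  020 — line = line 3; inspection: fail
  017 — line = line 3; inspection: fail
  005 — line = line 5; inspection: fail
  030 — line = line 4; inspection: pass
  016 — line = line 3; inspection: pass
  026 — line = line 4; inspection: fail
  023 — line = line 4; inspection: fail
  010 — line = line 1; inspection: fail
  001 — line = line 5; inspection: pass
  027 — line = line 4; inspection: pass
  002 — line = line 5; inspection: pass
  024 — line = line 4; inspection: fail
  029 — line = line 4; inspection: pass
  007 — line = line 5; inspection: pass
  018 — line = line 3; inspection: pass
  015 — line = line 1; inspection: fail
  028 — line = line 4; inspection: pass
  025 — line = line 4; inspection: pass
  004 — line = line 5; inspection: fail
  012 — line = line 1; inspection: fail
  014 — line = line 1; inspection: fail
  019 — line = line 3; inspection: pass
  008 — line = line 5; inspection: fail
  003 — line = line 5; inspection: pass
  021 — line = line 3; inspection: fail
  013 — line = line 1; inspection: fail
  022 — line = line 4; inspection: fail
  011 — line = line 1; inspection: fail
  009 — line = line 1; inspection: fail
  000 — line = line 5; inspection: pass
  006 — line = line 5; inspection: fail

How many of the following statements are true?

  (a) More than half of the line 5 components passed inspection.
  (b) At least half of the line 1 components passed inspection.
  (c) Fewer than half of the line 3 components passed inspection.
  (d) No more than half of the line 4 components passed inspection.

(a) line 5: |A| = 9, |A ∩ B| = 5; needs |A ∩ B| > |A ∖ B| — true.
(b) line 1: |A| = 7, |A ∩ B| = 0; needs |A ∩ B| ≥ |A ∖ B| — false.
(c) line 3: |A| = 6, |A ∩ B| = 3; needs |A ∩ B| < |A ∖ B| — false.
(d) line 4: |A| = 9, |A ∩ B| = 5; needs |A ∩ B| ≤ |A ∖ B| — false.

1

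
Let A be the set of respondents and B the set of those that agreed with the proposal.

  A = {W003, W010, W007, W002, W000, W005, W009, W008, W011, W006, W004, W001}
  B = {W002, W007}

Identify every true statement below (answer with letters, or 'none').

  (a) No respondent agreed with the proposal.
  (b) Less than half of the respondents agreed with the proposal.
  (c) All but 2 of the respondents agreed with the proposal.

(b)

|A| = 12, |A ∩ B| = 2, |A ∖ B| = 10.
(a) A ∩ B = ∅ (|A ∩ B| = 0): fails.
(b) |A ∩ B| < |A ∖ B|: holds.
(c) |A ∖ B| = 2: fails.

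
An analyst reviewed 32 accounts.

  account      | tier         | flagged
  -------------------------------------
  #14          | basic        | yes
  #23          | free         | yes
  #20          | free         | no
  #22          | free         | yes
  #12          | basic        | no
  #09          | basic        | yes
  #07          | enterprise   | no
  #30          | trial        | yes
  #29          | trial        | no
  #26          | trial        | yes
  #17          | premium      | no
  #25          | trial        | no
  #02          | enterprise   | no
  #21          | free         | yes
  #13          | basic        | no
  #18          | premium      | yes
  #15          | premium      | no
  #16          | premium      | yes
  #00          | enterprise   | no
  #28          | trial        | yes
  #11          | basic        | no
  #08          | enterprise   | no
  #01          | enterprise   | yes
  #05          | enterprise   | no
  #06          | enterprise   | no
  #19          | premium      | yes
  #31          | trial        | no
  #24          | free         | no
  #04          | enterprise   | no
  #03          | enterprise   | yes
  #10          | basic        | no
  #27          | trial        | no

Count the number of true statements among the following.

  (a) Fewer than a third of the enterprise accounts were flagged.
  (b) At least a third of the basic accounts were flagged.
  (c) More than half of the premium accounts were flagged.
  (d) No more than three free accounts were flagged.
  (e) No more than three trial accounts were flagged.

(a) enterprise: |A| = 9, |A ∩ B| = 2; needs |A ∩ B| / |A| < 1/3 — true.
(b) basic: |A| = 6, |A ∩ B| = 2; needs |A ∩ B| / |A| ≥ 1/3 — true.
(c) premium: |A| = 5, |A ∩ B| = 3; needs |A ∩ B| > |A ∖ B| — true.
(d) free: |A| = 5, |A ∩ B| = 3; needs |A ∩ B| ≤ 3 — true.
(e) trial: |A| = 7, |A ∩ B| = 3; needs |A ∩ B| ≤ 3 — true.

5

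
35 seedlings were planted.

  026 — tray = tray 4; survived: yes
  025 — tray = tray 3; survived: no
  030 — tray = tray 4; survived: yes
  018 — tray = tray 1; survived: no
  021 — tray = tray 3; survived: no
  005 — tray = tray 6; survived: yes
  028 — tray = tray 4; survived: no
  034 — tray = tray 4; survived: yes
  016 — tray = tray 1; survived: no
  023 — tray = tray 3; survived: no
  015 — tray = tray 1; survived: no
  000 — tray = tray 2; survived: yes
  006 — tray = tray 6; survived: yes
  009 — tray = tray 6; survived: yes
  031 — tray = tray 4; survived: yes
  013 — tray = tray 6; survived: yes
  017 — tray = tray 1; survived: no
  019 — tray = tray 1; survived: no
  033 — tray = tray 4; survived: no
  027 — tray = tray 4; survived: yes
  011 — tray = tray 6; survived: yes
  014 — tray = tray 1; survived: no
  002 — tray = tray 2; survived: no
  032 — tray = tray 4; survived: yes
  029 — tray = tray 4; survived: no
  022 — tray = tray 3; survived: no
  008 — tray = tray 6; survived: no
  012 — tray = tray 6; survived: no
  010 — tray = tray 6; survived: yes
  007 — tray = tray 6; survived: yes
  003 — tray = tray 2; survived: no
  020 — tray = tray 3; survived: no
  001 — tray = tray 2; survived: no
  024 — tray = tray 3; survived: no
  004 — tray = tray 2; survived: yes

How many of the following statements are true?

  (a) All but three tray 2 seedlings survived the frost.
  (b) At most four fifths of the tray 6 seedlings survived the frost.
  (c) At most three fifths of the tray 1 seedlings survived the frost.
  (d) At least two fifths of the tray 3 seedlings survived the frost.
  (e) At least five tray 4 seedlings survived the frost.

(a) tray 2: |A| = 5, |A ∩ B| = 2; needs |A ∖ B| = 3 — true.
(b) tray 6: |A| = 9, |A ∩ B| = 7; needs |A ∩ B| / |A| ≤ 4/5 — true.
(c) tray 1: |A| = 6, |A ∩ B| = 0; needs |A ∩ B| / |A| ≤ 3/5 — true.
(d) tray 3: |A| = 6, |A ∩ B| = 0; needs |A ∩ B| / |A| ≥ 2/5 — false.
(e) tray 4: |A| = 9, |A ∩ B| = 6; needs |A ∩ B| ≥ 5 — true.

4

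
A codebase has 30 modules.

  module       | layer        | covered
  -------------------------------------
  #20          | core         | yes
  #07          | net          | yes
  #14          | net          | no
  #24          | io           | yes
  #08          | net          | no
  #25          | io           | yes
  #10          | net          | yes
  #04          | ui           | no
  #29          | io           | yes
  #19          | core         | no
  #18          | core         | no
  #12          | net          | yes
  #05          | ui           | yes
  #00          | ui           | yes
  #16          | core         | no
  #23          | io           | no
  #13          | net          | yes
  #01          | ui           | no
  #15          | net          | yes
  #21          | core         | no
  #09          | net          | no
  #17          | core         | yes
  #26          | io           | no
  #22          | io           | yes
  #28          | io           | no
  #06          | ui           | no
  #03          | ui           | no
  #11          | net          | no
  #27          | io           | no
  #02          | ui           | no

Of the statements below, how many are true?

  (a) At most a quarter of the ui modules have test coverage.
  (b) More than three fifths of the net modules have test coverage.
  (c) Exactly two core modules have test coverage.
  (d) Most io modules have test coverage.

1

(a) ui: |A| = 7, |A ∩ B| = 2; needs |A ∩ B| / |A| ≤ 1/4 — false.
(b) net: |A| = 9, |A ∩ B| = 5; needs |A ∩ B| / |A| > 3/5 — false.
(c) core: |A| = 6, |A ∩ B| = 2; needs |A ∩ B| = 2 — true.
(d) io: |A| = 8, |A ∩ B| = 4; needs |A ∩ B| > |A ∖ B| — false.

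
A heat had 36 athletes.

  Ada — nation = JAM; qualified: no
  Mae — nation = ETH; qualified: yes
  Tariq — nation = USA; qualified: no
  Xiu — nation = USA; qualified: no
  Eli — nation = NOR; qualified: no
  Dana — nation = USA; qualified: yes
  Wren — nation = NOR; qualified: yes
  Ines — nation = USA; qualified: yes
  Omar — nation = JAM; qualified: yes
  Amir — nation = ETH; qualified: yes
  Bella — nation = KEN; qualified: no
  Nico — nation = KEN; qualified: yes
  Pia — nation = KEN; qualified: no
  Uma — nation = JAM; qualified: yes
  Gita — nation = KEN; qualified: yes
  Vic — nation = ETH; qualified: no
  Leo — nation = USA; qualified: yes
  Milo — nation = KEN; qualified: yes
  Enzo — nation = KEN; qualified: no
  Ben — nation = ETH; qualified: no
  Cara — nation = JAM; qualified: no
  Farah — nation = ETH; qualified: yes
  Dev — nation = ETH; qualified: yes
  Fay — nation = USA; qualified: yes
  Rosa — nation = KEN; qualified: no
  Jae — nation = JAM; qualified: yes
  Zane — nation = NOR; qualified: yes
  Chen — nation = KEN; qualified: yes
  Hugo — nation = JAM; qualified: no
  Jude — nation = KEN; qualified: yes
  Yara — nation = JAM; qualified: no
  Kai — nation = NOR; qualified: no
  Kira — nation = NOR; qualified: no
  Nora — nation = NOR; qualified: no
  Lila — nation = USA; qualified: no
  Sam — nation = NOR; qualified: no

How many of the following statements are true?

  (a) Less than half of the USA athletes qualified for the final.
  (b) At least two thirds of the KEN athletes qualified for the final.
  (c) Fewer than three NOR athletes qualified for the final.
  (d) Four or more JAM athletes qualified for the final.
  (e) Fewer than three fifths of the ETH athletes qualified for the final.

1

(a) USA: |A| = 7, |A ∩ B| = 4; needs |A ∩ B| < |A ∖ B| — false.
(b) KEN: |A| = 9, |A ∩ B| = 5; needs |A ∩ B| / |A| ≥ 2/3 — false.
(c) NOR: |A| = 7, |A ∩ B| = 2; needs |A ∩ B| < 3 — true.
(d) JAM: |A| = 7, |A ∩ B| = 3; needs |A ∩ B| ≥ 4 — false.
(e) ETH: |A| = 6, |A ∩ B| = 4; needs |A ∩ B| / |A| < 3/5 — false.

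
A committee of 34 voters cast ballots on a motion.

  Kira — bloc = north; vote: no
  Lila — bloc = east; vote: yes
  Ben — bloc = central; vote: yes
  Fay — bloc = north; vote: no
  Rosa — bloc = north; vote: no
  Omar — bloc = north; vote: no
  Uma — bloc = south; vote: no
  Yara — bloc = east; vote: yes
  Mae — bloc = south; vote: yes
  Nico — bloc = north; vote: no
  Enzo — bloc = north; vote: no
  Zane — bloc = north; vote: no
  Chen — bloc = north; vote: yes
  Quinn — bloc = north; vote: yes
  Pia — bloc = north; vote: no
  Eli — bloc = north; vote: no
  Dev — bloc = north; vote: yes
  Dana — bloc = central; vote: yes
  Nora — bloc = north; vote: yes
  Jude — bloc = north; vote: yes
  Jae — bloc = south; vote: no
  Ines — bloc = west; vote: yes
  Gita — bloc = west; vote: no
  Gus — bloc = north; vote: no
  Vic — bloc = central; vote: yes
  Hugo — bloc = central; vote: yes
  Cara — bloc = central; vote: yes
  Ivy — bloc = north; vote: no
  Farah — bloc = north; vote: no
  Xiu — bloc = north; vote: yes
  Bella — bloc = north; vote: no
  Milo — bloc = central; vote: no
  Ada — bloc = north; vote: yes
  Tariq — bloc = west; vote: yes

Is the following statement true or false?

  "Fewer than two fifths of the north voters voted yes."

Truth condition: |A ∩ B| / |A| < 2/5.
|A| = 20, |A ∩ B| = 7, |A ∖ B| = 13.
|A ∩ B|/|A| = 7/20, so the statement is true.

True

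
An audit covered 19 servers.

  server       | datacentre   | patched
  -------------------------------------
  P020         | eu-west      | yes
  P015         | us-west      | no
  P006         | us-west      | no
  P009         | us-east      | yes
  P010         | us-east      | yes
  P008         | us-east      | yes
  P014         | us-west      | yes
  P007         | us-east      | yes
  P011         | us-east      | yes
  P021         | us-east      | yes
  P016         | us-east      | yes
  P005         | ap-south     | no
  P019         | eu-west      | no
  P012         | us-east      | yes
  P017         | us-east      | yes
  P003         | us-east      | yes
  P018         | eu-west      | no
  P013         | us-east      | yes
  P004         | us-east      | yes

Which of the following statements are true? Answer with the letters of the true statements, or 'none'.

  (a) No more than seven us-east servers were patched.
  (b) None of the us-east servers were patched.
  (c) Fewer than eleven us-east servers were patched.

|A| = 12, |A ∩ B| = 12, |A ∖ B| = 0.
(a) |A ∩ B| ≤ 7: fails.
(b) A ∩ B = ∅ (|A ∩ B| = 0): fails.
(c) |A ∩ B| < 11: fails.

none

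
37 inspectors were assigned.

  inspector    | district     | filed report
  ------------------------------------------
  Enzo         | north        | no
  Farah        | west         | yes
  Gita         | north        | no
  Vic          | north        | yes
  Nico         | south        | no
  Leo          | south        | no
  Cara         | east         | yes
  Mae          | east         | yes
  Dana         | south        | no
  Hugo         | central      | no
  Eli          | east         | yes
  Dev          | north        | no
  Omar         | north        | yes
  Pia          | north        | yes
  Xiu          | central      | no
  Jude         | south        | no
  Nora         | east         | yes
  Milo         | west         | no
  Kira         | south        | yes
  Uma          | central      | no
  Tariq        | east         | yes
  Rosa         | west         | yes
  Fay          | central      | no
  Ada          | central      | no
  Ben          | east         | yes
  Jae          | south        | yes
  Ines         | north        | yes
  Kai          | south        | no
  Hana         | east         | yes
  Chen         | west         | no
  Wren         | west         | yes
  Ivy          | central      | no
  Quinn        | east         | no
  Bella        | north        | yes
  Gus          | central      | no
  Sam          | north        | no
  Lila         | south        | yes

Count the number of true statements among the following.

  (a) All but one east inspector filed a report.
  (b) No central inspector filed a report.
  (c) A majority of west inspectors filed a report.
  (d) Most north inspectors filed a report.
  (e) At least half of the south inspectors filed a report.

(a) east: |A| = 8, |A ∩ B| = 7; needs |A ∖ B| = 1 — true.
(b) central: |A| = 7, |A ∩ B| = 0; needs A ∩ B = ∅ (|A ∩ B| = 0) — true.
(c) west: |A| = 5, |A ∩ B| = 3; needs |A ∩ B| > |A ∖ B| — true.
(d) north: |A| = 9, |A ∩ B| = 5; needs |A ∩ B| > |A ∖ B| — true.
(e) south: |A| = 8, |A ∩ B| = 3; needs |A ∩ B| ≥ |A ∖ B| — false.

4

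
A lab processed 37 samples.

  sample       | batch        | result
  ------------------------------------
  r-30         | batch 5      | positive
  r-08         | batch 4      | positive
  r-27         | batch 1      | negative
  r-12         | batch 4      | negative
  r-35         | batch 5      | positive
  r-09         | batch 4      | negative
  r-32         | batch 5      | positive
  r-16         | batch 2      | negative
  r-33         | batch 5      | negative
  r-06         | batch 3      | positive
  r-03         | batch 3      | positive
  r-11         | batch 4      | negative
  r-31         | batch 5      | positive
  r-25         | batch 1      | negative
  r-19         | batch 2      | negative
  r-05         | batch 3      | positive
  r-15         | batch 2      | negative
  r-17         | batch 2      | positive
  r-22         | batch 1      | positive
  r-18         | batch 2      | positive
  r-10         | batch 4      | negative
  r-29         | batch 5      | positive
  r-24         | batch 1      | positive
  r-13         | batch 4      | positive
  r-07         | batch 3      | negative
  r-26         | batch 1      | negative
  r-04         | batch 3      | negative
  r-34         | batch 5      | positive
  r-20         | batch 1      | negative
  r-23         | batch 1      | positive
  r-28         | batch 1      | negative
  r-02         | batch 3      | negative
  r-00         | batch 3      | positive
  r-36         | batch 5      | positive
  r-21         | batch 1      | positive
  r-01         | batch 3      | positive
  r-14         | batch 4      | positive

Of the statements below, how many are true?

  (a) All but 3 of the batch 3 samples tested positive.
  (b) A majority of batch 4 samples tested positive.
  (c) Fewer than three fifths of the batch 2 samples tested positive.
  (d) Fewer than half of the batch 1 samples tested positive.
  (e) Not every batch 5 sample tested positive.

4

(a) batch 3: |A| = 8, |A ∩ B| = 5; needs |A ∖ B| = 3 — true.
(b) batch 4: |A| = 7, |A ∩ B| = 3; needs |A ∩ B| > |A ∖ B| — false.
(c) batch 2: |A| = 5, |A ∩ B| = 2; needs |A ∩ B| / |A| < 3/5 — true.
(d) batch 1: |A| = 9, |A ∩ B| = 4; needs |A ∩ B| < |A ∖ B| — true.
(e) batch 5: |A| = 8, |A ∩ B| = 7; needs A ⊄ B (|A ∖ B| ≥ 1) — true.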